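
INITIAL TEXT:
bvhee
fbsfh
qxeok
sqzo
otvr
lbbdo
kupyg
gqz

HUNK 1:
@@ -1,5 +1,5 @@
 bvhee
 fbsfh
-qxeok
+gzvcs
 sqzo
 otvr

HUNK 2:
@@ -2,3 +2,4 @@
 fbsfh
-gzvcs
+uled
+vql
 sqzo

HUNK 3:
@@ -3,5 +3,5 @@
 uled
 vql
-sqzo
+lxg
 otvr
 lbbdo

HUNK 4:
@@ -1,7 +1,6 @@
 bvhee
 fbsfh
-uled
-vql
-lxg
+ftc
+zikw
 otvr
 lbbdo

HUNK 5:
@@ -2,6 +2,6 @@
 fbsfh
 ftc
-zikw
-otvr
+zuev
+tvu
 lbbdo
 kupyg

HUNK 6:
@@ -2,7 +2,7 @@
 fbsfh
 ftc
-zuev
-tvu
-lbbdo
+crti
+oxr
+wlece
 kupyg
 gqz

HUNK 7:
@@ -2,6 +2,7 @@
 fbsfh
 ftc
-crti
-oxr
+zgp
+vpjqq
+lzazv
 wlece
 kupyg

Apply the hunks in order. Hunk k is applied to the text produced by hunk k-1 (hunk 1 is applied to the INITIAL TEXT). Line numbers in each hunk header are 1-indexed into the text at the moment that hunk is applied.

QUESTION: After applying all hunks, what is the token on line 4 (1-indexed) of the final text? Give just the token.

Answer: zgp

Derivation:
Hunk 1: at line 1 remove [qxeok] add [gzvcs] -> 8 lines: bvhee fbsfh gzvcs sqzo otvr lbbdo kupyg gqz
Hunk 2: at line 2 remove [gzvcs] add [uled,vql] -> 9 lines: bvhee fbsfh uled vql sqzo otvr lbbdo kupyg gqz
Hunk 3: at line 3 remove [sqzo] add [lxg] -> 9 lines: bvhee fbsfh uled vql lxg otvr lbbdo kupyg gqz
Hunk 4: at line 1 remove [uled,vql,lxg] add [ftc,zikw] -> 8 lines: bvhee fbsfh ftc zikw otvr lbbdo kupyg gqz
Hunk 5: at line 2 remove [zikw,otvr] add [zuev,tvu] -> 8 lines: bvhee fbsfh ftc zuev tvu lbbdo kupyg gqz
Hunk 6: at line 2 remove [zuev,tvu,lbbdo] add [crti,oxr,wlece] -> 8 lines: bvhee fbsfh ftc crti oxr wlece kupyg gqz
Hunk 7: at line 2 remove [crti,oxr] add [zgp,vpjqq,lzazv] -> 9 lines: bvhee fbsfh ftc zgp vpjqq lzazv wlece kupyg gqz
Final line 4: zgp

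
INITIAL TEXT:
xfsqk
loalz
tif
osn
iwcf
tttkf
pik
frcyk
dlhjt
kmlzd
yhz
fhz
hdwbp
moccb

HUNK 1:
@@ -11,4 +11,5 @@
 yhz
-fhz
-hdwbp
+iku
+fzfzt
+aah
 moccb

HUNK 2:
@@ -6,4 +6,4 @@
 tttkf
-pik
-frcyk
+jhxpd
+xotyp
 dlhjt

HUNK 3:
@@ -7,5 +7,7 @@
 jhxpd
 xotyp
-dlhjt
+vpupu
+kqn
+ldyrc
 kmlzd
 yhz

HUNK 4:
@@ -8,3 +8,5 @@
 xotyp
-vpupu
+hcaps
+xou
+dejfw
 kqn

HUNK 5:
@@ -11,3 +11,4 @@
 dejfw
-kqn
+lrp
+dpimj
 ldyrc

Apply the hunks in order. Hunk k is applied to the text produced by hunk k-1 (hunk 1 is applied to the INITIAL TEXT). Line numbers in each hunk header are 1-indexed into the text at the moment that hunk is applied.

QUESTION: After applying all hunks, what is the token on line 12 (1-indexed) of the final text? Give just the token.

Hunk 1: at line 11 remove [fhz,hdwbp] add [iku,fzfzt,aah] -> 15 lines: xfsqk loalz tif osn iwcf tttkf pik frcyk dlhjt kmlzd yhz iku fzfzt aah moccb
Hunk 2: at line 6 remove [pik,frcyk] add [jhxpd,xotyp] -> 15 lines: xfsqk loalz tif osn iwcf tttkf jhxpd xotyp dlhjt kmlzd yhz iku fzfzt aah moccb
Hunk 3: at line 7 remove [dlhjt] add [vpupu,kqn,ldyrc] -> 17 lines: xfsqk loalz tif osn iwcf tttkf jhxpd xotyp vpupu kqn ldyrc kmlzd yhz iku fzfzt aah moccb
Hunk 4: at line 8 remove [vpupu] add [hcaps,xou,dejfw] -> 19 lines: xfsqk loalz tif osn iwcf tttkf jhxpd xotyp hcaps xou dejfw kqn ldyrc kmlzd yhz iku fzfzt aah moccb
Hunk 5: at line 11 remove [kqn] add [lrp,dpimj] -> 20 lines: xfsqk loalz tif osn iwcf tttkf jhxpd xotyp hcaps xou dejfw lrp dpimj ldyrc kmlzd yhz iku fzfzt aah moccb
Final line 12: lrp

Answer: lrp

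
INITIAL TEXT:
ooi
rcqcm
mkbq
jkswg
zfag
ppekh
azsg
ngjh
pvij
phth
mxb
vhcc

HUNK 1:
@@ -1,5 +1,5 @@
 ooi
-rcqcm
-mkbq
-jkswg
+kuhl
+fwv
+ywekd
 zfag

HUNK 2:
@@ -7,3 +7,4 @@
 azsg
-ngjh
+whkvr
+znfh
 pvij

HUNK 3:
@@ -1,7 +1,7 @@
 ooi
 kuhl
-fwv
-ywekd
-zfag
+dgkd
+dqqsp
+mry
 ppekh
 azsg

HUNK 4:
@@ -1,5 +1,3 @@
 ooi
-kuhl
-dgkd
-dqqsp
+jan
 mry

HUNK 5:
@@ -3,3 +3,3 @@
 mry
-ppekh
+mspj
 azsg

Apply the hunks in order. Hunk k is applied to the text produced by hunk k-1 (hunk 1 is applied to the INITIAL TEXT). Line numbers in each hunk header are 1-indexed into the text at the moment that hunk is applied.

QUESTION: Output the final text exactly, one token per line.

Answer: ooi
jan
mry
mspj
azsg
whkvr
znfh
pvij
phth
mxb
vhcc

Derivation:
Hunk 1: at line 1 remove [rcqcm,mkbq,jkswg] add [kuhl,fwv,ywekd] -> 12 lines: ooi kuhl fwv ywekd zfag ppekh azsg ngjh pvij phth mxb vhcc
Hunk 2: at line 7 remove [ngjh] add [whkvr,znfh] -> 13 lines: ooi kuhl fwv ywekd zfag ppekh azsg whkvr znfh pvij phth mxb vhcc
Hunk 3: at line 1 remove [fwv,ywekd,zfag] add [dgkd,dqqsp,mry] -> 13 lines: ooi kuhl dgkd dqqsp mry ppekh azsg whkvr znfh pvij phth mxb vhcc
Hunk 4: at line 1 remove [kuhl,dgkd,dqqsp] add [jan] -> 11 lines: ooi jan mry ppekh azsg whkvr znfh pvij phth mxb vhcc
Hunk 5: at line 3 remove [ppekh] add [mspj] -> 11 lines: ooi jan mry mspj azsg whkvr znfh pvij phth mxb vhcc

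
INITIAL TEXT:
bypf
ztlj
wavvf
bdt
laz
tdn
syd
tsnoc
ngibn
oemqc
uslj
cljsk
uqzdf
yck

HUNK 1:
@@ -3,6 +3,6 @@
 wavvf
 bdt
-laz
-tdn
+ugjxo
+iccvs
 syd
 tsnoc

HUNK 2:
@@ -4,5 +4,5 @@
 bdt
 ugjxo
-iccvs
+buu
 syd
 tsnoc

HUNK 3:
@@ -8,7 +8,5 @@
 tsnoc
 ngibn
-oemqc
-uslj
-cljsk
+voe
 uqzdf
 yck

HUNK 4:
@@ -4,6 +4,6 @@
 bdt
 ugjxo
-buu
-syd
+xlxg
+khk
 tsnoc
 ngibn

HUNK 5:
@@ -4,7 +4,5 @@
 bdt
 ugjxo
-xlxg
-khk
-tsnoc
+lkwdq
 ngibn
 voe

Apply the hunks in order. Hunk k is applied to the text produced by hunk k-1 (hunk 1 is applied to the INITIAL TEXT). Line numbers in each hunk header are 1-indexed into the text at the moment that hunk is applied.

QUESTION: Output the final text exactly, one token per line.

Answer: bypf
ztlj
wavvf
bdt
ugjxo
lkwdq
ngibn
voe
uqzdf
yck

Derivation:
Hunk 1: at line 3 remove [laz,tdn] add [ugjxo,iccvs] -> 14 lines: bypf ztlj wavvf bdt ugjxo iccvs syd tsnoc ngibn oemqc uslj cljsk uqzdf yck
Hunk 2: at line 4 remove [iccvs] add [buu] -> 14 lines: bypf ztlj wavvf bdt ugjxo buu syd tsnoc ngibn oemqc uslj cljsk uqzdf yck
Hunk 3: at line 8 remove [oemqc,uslj,cljsk] add [voe] -> 12 lines: bypf ztlj wavvf bdt ugjxo buu syd tsnoc ngibn voe uqzdf yck
Hunk 4: at line 4 remove [buu,syd] add [xlxg,khk] -> 12 lines: bypf ztlj wavvf bdt ugjxo xlxg khk tsnoc ngibn voe uqzdf yck
Hunk 5: at line 4 remove [xlxg,khk,tsnoc] add [lkwdq] -> 10 lines: bypf ztlj wavvf bdt ugjxo lkwdq ngibn voe uqzdf yck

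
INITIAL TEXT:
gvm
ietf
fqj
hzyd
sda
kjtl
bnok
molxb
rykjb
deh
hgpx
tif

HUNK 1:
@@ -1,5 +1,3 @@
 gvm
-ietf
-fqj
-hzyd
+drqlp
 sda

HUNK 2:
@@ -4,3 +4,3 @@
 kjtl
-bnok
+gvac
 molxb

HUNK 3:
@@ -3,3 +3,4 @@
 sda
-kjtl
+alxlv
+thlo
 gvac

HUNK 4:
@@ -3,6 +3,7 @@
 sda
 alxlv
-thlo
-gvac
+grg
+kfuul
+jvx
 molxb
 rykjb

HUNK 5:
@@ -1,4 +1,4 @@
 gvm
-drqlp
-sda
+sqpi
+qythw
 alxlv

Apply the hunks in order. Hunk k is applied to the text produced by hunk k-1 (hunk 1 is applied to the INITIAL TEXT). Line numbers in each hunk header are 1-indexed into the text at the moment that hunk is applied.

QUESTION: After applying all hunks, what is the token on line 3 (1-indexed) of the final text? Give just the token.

Hunk 1: at line 1 remove [ietf,fqj,hzyd] add [drqlp] -> 10 lines: gvm drqlp sda kjtl bnok molxb rykjb deh hgpx tif
Hunk 2: at line 4 remove [bnok] add [gvac] -> 10 lines: gvm drqlp sda kjtl gvac molxb rykjb deh hgpx tif
Hunk 3: at line 3 remove [kjtl] add [alxlv,thlo] -> 11 lines: gvm drqlp sda alxlv thlo gvac molxb rykjb deh hgpx tif
Hunk 4: at line 3 remove [thlo,gvac] add [grg,kfuul,jvx] -> 12 lines: gvm drqlp sda alxlv grg kfuul jvx molxb rykjb deh hgpx tif
Hunk 5: at line 1 remove [drqlp,sda] add [sqpi,qythw] -> 12 lines: gvm sqpi qythw alxlv grg kfuul jvx molxb rykjb deh hgpx tif
Final line 3: qythw

Answer: qythw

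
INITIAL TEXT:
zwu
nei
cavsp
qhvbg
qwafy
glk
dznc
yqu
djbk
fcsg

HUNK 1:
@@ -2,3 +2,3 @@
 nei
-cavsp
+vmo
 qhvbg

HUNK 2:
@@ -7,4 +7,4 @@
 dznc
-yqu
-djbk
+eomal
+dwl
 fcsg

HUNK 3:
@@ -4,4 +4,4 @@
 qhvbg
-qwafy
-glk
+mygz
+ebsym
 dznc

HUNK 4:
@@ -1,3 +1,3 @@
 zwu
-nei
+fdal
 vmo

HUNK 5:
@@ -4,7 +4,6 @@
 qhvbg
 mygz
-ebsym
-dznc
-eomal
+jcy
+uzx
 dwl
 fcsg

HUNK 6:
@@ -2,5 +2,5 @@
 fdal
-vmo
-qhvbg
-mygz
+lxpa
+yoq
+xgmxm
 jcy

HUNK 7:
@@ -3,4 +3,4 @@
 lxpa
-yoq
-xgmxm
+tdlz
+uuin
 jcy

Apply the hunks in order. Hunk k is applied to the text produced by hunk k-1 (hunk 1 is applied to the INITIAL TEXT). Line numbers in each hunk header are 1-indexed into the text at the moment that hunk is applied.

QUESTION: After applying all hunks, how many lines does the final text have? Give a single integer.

Answer: 9

Derivation:
Hunk 1: at line 2 remove [cavsp] add [vmo] -> 10 lines: zwu nei vmo qhvbg qwafy glk dznc yqu djbk fcsg
Hunk 2: at line 7 remove [yqu,djbk] add [eomal,dwl] -> 10 lines: zwu nei vmo qhvbg qwafy glk dznc eomal dwl fcsg
Hunk 3: at line 4 remove [qwafy,glk] add [mygz,ebsym] -> 10 lines: zwu nei vmo qhvbg mygz ebsym dznc eomal dwl fcsg
Hunk 4: at line 1 remove [nei] add [fdal] -> 10 lines: zwu fdal vmo qhvbg mygz ebsym dznc eomal dwl fcsg
Hunk 5: at line 4 remove [ebsym,dznc,eomal] add [jcy,uzx] -> 9 lines: zwu fdal vmo qhvbg mygz jcy uzx dwl fcsg
Hunk 6: at line 2 remove [vmo,qhvbg,mygz] add [lxpa,yoq,xgmxm] -> 9 lines: zwu fdal lxpa yoq xgmxm jcy uzx dwl fcsg
Hunk 7: at line 3 remove [yoq,xgmxm] add [tdlz,uuin] -> 9 lines: zwu fdal lxpa tdlz uuin jcy uzx dwl fcsg
Final line count: 9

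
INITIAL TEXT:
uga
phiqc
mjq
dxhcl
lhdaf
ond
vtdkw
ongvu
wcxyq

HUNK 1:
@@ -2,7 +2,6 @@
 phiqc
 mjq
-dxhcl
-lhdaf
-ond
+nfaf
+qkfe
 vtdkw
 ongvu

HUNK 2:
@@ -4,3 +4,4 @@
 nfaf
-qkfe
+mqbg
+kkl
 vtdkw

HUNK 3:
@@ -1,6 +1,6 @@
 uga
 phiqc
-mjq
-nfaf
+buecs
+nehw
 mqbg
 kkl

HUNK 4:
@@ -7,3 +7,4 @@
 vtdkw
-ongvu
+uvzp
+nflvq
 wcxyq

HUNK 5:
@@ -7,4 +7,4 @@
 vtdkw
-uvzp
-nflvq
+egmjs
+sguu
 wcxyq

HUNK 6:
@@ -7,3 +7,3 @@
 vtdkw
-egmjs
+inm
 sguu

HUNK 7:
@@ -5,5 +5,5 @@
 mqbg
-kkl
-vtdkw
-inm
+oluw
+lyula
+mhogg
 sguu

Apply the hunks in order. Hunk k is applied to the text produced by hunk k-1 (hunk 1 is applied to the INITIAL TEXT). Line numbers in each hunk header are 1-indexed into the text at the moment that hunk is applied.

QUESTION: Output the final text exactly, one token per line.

Answer: uga
phiqc
buecs
nehw
mqbg
oluw
lyula
mhogg
sguu
wcxyq

Derivation:
Hunk 1: at line 2 remove [dxhcl,lhdaf,ond] add [nfaf,qkfe] -> 8 lines: uga phiqc mjq nfaf qkfe vtdkw ongvu wcxyq
Hunk 2: at line 4 remove [qkfe] add [mqbg,kkl] -> 9 lines: uga phiqc mjq nfaf mqbg kkl vtdkw ongvu wcxyq
Hunk 3: at line 1 remove [mjq,nfaf] add [buecs,nehw] -> 9 lines: uga phiqc buecs nehw mqbg kkl vtdkw ongvu wcxyq
Hunk 4: at line 7 remove [ongvu] add [uvzp,nflvq] -> 10 lines: uga phiqc buecs nehw mqbg kkl vtdkw uvzp nflvq wcxyq
Hunk 5: at line 7 remove [uvzp,nflvq] add [egmjs,sguu] -> 10 lines: uga phiqc buecs nehw mqbg kkl vtdkw egmjs sguu wcxyq
Hunk 6: at line 7 remove [egmjs] add [inm] -> 10 lines: uga phiqc buecs nehw mqbg kkl vtdkw inm sguu wcxyq
Hunk 7: at line 5 remove [kkl,vtdkw,inm] add [oluw,lyula,mhogg] -> 10 lines: uga phiqc buecs nehw mqbg oluw lyula mhogg sguu wcxyq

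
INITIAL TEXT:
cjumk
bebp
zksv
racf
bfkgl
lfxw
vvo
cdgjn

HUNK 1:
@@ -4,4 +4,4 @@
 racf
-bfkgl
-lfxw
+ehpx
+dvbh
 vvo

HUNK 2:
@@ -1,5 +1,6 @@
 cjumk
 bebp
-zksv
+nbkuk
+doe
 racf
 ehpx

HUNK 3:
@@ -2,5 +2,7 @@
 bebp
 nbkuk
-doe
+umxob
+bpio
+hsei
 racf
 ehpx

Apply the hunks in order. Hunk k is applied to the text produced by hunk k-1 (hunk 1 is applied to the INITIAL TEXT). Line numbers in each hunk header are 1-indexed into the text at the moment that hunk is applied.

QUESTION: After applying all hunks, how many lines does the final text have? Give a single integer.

Answer: 11

Derivation:
Hunk 1: at line 4 remove [bfkgl,lfxw] add [ehpx,dvbh] -> 8 lines: cjumk bebp zksv racf ehpx dvbh vvo cdgjn
Hunk 2: at line 1 remove [zksv] add [nbkuk,doe] -> 9 lines: cjumk bebp nbkuk doe racf ehpx dvbh vvo cdgjn
Hunk 3: at line 2 remove [doe] add [umxob,bpio,hsei] -> 11 lines: cjumk bebp nbkuk umxob bpio hsei racf ehpx dvbh vvo cdgjn
Final line count: 11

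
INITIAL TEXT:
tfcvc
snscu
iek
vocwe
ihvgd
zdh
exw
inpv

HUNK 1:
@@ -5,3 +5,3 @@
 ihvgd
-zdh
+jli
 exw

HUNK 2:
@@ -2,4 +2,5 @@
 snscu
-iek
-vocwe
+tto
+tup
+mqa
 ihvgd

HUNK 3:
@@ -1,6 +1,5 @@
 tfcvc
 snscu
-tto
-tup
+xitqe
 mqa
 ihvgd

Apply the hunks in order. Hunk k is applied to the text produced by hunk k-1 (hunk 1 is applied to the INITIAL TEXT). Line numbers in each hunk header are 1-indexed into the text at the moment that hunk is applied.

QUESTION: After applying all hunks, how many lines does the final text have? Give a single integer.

Answer: 8

Derivation:
Hunk 1: at line 5 remove [zdh] add [jli] -> 8 lines: tfcvc snscu iek vocwe ihvgd jli exw inpv
Hunk 2: at line 2 remove [iek,vocwe] add [tto,tup,mqa] -> 9 lines: tfcvc snscu tto tup mqa ihvgd jli exw inpv
Hunk 3: at line 1 remove [tto,tup] add [xitqe] -> 8 lines: tfcvc snscu xitqe mqa ihvgd jli exw inpv
Final line count: 8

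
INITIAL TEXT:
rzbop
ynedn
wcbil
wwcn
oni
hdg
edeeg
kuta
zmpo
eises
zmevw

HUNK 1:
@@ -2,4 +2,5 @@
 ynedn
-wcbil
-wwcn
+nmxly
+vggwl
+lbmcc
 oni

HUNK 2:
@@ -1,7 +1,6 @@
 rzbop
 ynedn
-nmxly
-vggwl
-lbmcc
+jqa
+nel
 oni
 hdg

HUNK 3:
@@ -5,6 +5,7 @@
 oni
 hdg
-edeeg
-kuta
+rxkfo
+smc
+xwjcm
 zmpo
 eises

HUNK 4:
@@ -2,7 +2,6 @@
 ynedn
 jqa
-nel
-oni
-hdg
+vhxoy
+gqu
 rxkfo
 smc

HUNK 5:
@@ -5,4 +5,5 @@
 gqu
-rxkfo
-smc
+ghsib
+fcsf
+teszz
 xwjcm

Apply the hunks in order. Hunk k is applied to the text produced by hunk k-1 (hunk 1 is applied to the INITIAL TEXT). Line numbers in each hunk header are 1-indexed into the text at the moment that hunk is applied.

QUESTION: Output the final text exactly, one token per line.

Answer: rzbop
ynedn
jqa
vhxoy
gqu
ghsib
fcsf
teszz
xwjcm
zmpo
eises
zmevw

Derivation:
Hunk 1: at line 2 remove [wcbil,wwcn] add [nmxly,vggwl,lbmcc] -> 12 lines: rzbop ynedn nmxly vggwl lbmcc oni hdg edeeg kuta zmpo eises zmevw
Hunk 2: at line 1 remove [nmxly,vggwl,lbmcc] add [jqa,nel] -> 11 lines: rzbop ynedn jqa nel oni hdg edeeg kuta zmpo eises zmevw
Hunk 3: at line 5 remove [edeeg,kuta] add [rxkfo,smc,xwjcm] -> 12 lines: rzbop ynedn jqa nel oni hdg rxkfo smc xwjcm zmpo eises zmevw
Hunk 4: at line 2 remove [nel,oni,hdg] add [vhxoy,gqu] -> 11 lines: rzbop ynedn jqa vhxoy gqu rxkfo smc xwjcm zmpo eises zmevw
Hunk 5: at line 5 remove [rxkfo,smc] add [ghsib,fcsf,teszz] -> 12 lines: rzbop ynedn jqa vhxoy gqu ghsib fcsf teszz xwjcm zmpo eises zmevw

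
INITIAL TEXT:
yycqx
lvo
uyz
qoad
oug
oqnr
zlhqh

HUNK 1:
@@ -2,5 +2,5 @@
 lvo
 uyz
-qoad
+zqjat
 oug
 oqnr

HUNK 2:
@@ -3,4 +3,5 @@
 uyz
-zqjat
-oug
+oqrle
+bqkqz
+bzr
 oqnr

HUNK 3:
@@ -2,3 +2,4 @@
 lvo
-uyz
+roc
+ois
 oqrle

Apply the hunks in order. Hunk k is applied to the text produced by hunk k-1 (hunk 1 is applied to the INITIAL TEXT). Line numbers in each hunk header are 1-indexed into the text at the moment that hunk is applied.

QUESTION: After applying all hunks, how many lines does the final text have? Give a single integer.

Answer: 9

Derivation:
Hunk 1: at line 2 remove [qoad] add [zqjat] -> 7 lines: yycqx lvo uyz zqjat oug oqnr zlhqh
Hunk 2: at line 3 remove [zqjat,oug] add [oqrle,bqkqz,bzr] -> 8 lines: yycqx lvo uyz oqrle bqkqz bzr oqnr zlhqh
Hunk 3: at line 2 remove [uyz] add [roc,ois] -> 9 lines: yycqx lvo roc ois oqrle bqkqz bzr oqnr zlhqh
Final line count: 9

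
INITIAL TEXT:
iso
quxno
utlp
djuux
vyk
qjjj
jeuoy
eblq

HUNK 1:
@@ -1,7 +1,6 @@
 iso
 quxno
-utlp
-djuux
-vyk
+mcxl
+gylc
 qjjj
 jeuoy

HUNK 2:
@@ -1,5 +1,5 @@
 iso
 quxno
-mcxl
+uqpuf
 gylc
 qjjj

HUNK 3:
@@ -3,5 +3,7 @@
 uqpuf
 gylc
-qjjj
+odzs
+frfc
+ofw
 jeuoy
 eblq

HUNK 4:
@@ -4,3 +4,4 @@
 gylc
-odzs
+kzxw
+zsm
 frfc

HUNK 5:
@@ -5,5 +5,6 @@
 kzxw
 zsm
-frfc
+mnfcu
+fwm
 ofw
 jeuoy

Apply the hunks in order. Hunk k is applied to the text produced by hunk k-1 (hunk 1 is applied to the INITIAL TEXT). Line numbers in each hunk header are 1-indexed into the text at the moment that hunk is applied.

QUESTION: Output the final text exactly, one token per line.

Hunk 1: at line 1 remove [utlp,djuux,vyk] add [mcxl,gylc] -> 7 lines: iso quxno mcxl gylc qjjj jeuoy eblq
Hunk 2: at line 1 remove [mcxl] add [uqpuf] -> 7 lines: iso quxno uqpuf gylc qjjj jeuoy eblq
Hunk 3: at line 3 remove [qjjj] add [odzs,frfc,ofw] -> 9 lines: iso quxno uqpuf gylc odzs frfc ofw jeuoy eblq
Hunk 4: at line 4 remove [odzs] add [kzxw,zsm] -> 10 lines: iso quxno uqpuf gylc kzxw zsm frfc ofw jeuoy eblq
Hunk 5: at line 5 remove [frfc] add [mnfcu,fwm] -> 11 lines: iso quxno uqpuf gylc kzxw zsm mnfcu fwm ofw jeuoy eblq

Answer: iso
quxno
uqpuf
gylc
kzxw
zsm
mnfcu
fwm
ofw
jeuoy
eblq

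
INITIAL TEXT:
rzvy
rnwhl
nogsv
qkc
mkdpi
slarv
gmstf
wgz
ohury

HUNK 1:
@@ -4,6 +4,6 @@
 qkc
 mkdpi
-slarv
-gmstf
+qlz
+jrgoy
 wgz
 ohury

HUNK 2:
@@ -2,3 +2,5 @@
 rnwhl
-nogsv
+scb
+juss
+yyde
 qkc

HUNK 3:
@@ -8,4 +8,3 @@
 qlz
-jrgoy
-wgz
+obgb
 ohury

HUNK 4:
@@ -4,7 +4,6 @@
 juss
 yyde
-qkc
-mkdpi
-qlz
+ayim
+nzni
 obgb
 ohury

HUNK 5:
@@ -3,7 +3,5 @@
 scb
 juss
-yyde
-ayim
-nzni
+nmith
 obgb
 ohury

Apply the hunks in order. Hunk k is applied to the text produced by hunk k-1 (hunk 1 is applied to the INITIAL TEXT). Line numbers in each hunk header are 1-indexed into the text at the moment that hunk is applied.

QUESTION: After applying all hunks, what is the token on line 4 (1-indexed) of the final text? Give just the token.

Answer: juss

Derivation:
Hunk 1: at line 4 remove [slarv,gmstf] add [qlz,jrgoy] -> 9 lines: rzvy rnwhl nogsv qkc mkdpi qlz jrgoy wgz ohury
Hunk 2: at line 2 remove [nogsv] add [scb,juss,yyde] -> 11 lines: rzvy rnwhl scb juss yyde qkc mkdpi qlz jrgoy wgz ohury
Hunk 3: at line 8 remove [jrgoy,wgz] add [obgb] -> 10 lines: rzvy rnwhl scb juss yyde qkc mkdpi qlz obgb ohury
Hunk 4: at line 4 remove [qkc,mkdpi,qlz] add [ayim,nzni] -> 9 lines: rzvy rnwhl scb juss yyde ayim nzni obgb ohury
Hunk 5: at line 3 remove [yyde,ayim,nzni] add [nmith] -> 7 lines: rzvy rnwhl scb juss nmith obgb ohury
Final line 4: juss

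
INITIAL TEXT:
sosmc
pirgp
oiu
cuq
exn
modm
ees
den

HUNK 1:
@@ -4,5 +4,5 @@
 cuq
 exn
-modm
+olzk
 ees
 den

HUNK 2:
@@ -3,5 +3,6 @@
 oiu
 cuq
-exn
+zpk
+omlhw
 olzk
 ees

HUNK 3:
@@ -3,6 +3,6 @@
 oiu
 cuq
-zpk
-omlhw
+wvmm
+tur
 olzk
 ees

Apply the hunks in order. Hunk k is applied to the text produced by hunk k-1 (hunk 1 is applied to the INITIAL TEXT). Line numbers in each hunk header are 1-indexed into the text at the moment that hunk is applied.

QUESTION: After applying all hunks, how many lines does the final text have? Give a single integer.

Answer: 9

Derivation:
Hunk 1: at line 4 remove [modm] add [olzk] -> 8 lines: sosmc pirgp oiu cuq exn olzk ees den
Hunk 2: at line 3 remove [exn] add [zpk,omlhw] -> 9 lines: sosmc pirgp oiu cuq zpk omlhw olzk ees den
Hunk 3: at line 3 remove [zpk,omlhw] add [wvmm,tur] -> 9 lines: sosmc pirgp oiu cuq wvmm tur olzk ees den
Final line count: 9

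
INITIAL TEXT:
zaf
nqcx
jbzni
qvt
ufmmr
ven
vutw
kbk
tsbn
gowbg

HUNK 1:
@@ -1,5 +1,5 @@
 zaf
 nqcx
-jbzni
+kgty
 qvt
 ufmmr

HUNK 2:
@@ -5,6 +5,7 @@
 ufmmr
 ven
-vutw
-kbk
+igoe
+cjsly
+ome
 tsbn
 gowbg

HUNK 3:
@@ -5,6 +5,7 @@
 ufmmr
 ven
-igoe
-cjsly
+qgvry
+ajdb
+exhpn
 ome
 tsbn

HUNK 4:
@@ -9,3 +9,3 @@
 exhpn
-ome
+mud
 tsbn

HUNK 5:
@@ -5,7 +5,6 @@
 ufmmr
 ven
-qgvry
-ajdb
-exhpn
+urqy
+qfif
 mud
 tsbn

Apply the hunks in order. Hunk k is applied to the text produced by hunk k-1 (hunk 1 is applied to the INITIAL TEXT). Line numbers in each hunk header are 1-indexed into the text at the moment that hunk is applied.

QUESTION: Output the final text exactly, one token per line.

Hunk 1: at line 1 remove [jbzni] add [kgty] -> 10 lines: zaf nqcx kgty qvt ufmmr ven vutw kbk tsbn gowbg
Hunk 2: at line 5 remove [vutw,kbk] add [igoe,cjsly,ome] -> 11 lines: zaf nqcx kgty qvt ufmmr ven igoe cjsly ome tsbn gowbg
Hunk 3: at line 5 remove [igoe,cjsly] add [qgvry,ajdb,exhpn] -> 12 lines: zaf nqcx kgty qvt ufmmr ven qgvry ajdb exhpn ome tsbn gowbg
Hunk 4: at line 9 remove [ome] add [mud] -> 12 lines: zaf nqcx kgty qvt ufmmr ven qgvry ajdb exhpn mud tsbn gowbg
Hunk 5: at line 5 remove [qgvry,ajdb,exhpn] add [urqy,qfif] -> 11 lines: zaf nqcx kgty qvt ufmmr ven urqy qfif mud tsbn gowbg

Answer: zaf
nqcx
kgty
qvt
ufmmr
ven
urqy
qfif
mud
tsbn
gowbg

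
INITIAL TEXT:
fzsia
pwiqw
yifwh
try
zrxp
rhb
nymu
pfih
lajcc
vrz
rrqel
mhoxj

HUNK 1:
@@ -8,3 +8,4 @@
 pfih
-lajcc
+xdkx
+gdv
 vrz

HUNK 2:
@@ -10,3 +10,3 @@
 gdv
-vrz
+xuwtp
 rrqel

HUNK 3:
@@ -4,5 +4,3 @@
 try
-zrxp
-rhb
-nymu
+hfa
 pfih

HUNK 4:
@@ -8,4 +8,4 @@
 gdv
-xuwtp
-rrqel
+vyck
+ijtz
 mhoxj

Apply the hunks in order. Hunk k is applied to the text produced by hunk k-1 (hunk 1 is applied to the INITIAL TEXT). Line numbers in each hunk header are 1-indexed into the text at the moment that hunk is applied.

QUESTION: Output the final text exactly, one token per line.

Hunk 1: at line 8 remove [lajcc] add [xdkx,gdv] -> 13 lines: fzsia pwiqw yifwh try zrxp rhb nymu pfih xdkx gdv vrz rrqel mhoxj
Hunk 2: at line 10 remove [vrz] add [xuwtp] -> 13 lines: fzsia pwiqw yifwh try zrxp rhb nymu pfih xdkx gdv xuwtp rrqel mhoxj
Hunk 3: at line 4 remove [zrxp,rhb,nymu] add [hfa] -> 11 lines: fzsia pwiqw yifwh try hfa pfih xdkx gdv xuwtp rrqel mhoxj
Hunk 4: at line 8 remove [xuwtp,rrqel] add [vyck,ijtz] -> 11 lines: fzsia pwiqw yifwh try hfa pfih xdkx gdv vyck ijtz mhoxj

Answer: fzsia
pwiqw
yifwh
try
hfa
pfih
xdkx
gdv
vyck
ijtz
mhoxj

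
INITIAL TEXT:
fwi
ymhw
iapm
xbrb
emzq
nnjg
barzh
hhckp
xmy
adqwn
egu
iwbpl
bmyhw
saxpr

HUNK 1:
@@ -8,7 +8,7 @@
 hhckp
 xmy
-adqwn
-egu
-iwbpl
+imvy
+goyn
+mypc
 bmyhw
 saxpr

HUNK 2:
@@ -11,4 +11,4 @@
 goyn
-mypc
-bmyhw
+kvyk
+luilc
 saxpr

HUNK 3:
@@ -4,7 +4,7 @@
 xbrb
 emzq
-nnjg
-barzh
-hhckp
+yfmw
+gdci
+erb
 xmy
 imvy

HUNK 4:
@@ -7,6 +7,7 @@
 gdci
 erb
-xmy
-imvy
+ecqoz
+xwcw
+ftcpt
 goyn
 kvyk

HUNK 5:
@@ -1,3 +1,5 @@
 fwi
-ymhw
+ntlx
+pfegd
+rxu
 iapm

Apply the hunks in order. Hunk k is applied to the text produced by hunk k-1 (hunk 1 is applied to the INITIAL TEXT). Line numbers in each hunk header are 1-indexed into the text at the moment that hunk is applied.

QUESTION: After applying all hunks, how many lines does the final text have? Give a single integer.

Answer: 17

Derivation:
Hunk 1: at line 8 remove [adqwn,egu,iwbpl] add [imvy,goyn,mypc] -> 14 lines: fwi ymhw iapm xbrb emzq nnjg barzh hhckp xmy imvy goyn mypc bmyhw saxpr
Hunk 2: at line 11 remove [mypc,bmyhw] add [kvyk,luilc] -> 14 lines: fwi ymhw iapm xbrb emzq nnjg barzh hhckp xmy imvy goyn kvyk luilc saxpr
Hunk 3: at line 4 remove [nnjg,barzh,hhckp] add [yfmw,gdci,erb] -> 14 lines: fwi ymhw iapm xbrb emzq yfmw gdci erb xmy imvy goyn kvyk luilc saxpr
Hunk 4: at line 7 remove [xmy,imvy] add [ecqoz,xwcw,ftcpt] -> 15 lines: fwi ymhw iapm xbrb emzq yfmw gdci erb ecqoz xwcw ftcpt goyn kvyk luilc saxpr
Hunk 5: at line 1 remove [ymhw] add [ntlx,pfegd,rxu] -> 17 lines: fwi ntlx pfegd rxu iapm xbrb emzq yfmw gdci erb ecqoz xwcw ftcpt goyn kvyk luilc saxpr
Final line count: 17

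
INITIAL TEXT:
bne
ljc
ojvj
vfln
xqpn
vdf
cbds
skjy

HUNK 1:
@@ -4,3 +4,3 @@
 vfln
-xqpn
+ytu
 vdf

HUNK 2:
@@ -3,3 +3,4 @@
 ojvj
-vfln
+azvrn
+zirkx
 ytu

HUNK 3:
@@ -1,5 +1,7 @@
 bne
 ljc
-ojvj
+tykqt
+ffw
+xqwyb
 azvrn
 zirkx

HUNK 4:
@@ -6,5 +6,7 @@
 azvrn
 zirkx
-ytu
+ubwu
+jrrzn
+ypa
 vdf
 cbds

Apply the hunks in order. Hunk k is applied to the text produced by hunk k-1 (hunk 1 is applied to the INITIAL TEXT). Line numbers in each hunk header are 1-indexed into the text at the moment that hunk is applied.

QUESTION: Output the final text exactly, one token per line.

Answer: bne
ljc
tykqt
ffw
xqwyb
azvrn
zirkx
ubwu
jrrzn
ypa
vdf
cbds
skjy

Derivation:
Hunk 1: at line 4 remove [xqpn] add [ytu] -> 8 lines: bne ljc ojvj vfln ytu vdf cbds skjy
Hunk 2: at line 3 remove [vfln] add [azvrn,zirkx] -> 9 lines: bne ljc ojvj azvrn zirkx ytu vdf cbds skjy
Hunk 3: at line 1 remove [ojvj] add [tykqt,ffw,xqwyb] -> 11 lines: bne ljc tykqt ffw xqwyb azvrn zirkx ytu vdf cbds skjy
Hunk 4: at line 6 remove [ytu] add [ubwu,jrrzn,ypa] -> 13 lines: bne ljc tykqt ffw xqwyb azvrn zirkx ubwu jrrzn ypa vdf cbds skjy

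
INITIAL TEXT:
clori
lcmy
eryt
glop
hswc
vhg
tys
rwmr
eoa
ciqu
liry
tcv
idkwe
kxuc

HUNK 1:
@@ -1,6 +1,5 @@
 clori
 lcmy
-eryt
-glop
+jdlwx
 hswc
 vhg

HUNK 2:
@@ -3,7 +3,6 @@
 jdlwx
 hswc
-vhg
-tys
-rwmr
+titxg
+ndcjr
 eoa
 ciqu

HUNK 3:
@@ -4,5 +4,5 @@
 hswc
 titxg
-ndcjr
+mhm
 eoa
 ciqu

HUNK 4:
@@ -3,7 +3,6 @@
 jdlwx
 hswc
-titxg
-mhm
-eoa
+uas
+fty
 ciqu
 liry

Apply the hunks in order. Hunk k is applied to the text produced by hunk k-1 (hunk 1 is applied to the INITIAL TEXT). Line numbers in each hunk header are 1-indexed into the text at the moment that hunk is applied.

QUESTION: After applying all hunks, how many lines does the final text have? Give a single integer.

Hunk 1: at line 1 remove [eryt,glop] add [jdlwx] -> 13 lines: clori lcmy jdlwx hswc vhg tys rwmr eoa ciqu liry tcv idkwe kxuc
Hunk 2: at line 3 remove [vhg,tys,rwmr] add [titxg,ndcjr] -> 12 lines: clori lcmy jdlwx hswc titxg ndcjr eoa ciqu liry tcv idkwe kxuc
Hunk 3: at line 4 remove [ndcjr] add [mhm] -> 12 lines: clori lcmy jdlwx hswc titxg mhm eoa ciqu liry tcv idkwe kxuc
Hunk 4: at line 3 remove [titxg,mhm,eoa] add [uas,fty] -> 11 lines: clori lcmy jdlwx hswc uas fty ciqu liry tcv idkwe kxuc
Final line count: 11

Answer: 11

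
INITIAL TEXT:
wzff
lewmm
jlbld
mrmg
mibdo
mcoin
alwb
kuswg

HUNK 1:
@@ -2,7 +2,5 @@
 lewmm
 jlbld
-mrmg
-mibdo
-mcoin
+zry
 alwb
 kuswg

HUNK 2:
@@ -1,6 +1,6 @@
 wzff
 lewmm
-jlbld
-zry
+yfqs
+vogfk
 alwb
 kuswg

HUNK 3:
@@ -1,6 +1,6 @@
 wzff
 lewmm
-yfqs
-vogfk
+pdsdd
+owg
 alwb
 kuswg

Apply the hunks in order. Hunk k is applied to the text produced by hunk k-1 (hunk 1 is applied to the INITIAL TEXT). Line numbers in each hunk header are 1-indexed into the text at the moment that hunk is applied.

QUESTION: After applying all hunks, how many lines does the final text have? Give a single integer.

Hunk 1: at line 2 remove [mrmg,mibdo,mcoin] add [zry] -> 6 lines: wzff lewmm jlbld zry alwb kuswg
Hunk 2: at line 1 remove [jlbld,zry] add [yfqs,vogfk] -> 6 lines: wzff lewmm yfqs vogfk alwb kuswg
Hunk 3: at line 1 remove [yfqs,vogfk] add [pdsdd,owg] -> 6 lines: wzff lewmm pdsdd owg alwb kuswg
Final line count: 6

Answer: 6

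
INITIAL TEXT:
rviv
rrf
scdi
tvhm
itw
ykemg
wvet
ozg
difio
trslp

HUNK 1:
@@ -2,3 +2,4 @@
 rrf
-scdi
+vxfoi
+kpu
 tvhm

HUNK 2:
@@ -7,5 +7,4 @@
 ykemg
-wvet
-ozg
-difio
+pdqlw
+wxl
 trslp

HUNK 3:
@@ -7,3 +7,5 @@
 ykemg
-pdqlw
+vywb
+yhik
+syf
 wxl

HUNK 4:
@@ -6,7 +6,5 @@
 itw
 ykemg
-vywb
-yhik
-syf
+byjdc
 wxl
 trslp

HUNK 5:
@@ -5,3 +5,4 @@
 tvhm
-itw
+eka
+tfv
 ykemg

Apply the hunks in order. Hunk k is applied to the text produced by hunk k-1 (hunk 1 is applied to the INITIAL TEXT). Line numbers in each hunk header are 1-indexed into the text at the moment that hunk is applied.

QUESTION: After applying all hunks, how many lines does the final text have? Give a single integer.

Answer: 11

Derivation:
Hunk 1: at line 2 remove [scdi] add [vxfoi,kpu] -> 11 lines: rviv rrf vxfoi kpu tvhm itw ykemg wvet ozg difio trslp
Hunk 2: at line 7 remove [wvet,ozg,difio] add [pdqlw,wxl] -> 10 lines: rviv rrf vxfoi kpu tvhm itw ykemg pdqlw wxl trslp
Hunk 3: at line 7 remove [pdqlw] add [vywb,yhik,syf] -> 12 lines: rviv rrf vxfoi kpu tvhm itw ykemg vywb yhik syf wxl trslp
Hunk 4: at line 6 remove [vywb,yhik,syf] add [byjdc] -> 10 lines: rviv rrf vxfoi kpu tvhm itw ykemg byjdc wxl trslp
Hunk 5: at line 5 remove [itw] add [eka,tfv] -> 11 lines: rviv rrf vxfoi kpu tvhm eka tfv ykemg byjdc wxl trslp
Final line count: 11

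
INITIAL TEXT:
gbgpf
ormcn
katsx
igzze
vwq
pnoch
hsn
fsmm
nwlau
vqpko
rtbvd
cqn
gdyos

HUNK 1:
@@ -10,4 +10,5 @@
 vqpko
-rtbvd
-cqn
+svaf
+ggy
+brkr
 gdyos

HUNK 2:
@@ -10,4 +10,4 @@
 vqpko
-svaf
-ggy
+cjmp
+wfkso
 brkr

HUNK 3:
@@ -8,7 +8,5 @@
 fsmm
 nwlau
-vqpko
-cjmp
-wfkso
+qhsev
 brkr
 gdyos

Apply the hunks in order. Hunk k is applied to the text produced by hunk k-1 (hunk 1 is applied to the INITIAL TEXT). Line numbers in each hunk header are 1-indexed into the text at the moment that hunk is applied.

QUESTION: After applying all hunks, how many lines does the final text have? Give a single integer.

Answer: 12

Derivation:
Hunk 1: at line 10 remove [rtbvd,cqn] add [svaf,ggy,brkr] -> 14 lines: gbgpf ormcn katsx igzze vwq pnoch hsn fsmm nwlau vqpko svaf ggy brkr gdyos
Hunk 2: at line 10 remove [svaf,ggy] add [cjmp,wfkso] -> 14 lines: gbgpf ormcn katsx igzze vwq pnoch hsn fsmm nwlau vqpko cjmp wfkso brkr gdyos
Hunk 3: at line 8 remove [vqpko,cjmp,wfkso] add [qhsev] -> 12 lines: gbgpf ormcn katsx igzze vwq pnoch hsn fsmm nwlau qhsev brkr gdyos
Final line count: 12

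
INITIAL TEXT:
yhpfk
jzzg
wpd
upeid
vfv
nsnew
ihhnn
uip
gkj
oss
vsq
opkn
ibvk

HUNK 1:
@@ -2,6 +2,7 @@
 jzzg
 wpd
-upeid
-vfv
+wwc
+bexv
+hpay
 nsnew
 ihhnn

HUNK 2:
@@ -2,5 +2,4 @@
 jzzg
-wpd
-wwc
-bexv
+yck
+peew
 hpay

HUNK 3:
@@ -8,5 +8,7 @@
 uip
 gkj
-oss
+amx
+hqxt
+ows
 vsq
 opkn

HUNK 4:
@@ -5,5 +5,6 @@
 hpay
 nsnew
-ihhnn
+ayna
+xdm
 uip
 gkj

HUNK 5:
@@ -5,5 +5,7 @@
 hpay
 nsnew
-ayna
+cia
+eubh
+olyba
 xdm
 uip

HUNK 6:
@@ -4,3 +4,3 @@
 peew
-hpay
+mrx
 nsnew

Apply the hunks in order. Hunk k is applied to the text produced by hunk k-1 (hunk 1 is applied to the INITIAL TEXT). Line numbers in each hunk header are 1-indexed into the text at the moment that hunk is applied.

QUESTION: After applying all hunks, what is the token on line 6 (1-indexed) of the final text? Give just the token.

Hunk 1: at line 2 remove [upeid,vfv] add [wwc,bexv,hpay] -> 14 lines: yhpfk jzzg wpd wwc bexv hpay nsnew ihhnn uip gkj oss vsq opkn ibvk
Hunk 2: at line 2 remove [wpd,wwc,bexv] add [yck,peew] -> 13 lines: yhpfk jzzg yck peew hpay nsnew ihhnn uip gkj oss vsq opkn ibvk
Hunk 3: at line 8 remove [oss] add [amx,hqxt,ows] -> 15 lines: yhpfk jzzg yck peew hpay nsnew ihhnn uip gkj amx hqxt ows vsq opkn ibvk
Hunk 4: at line 5 remove [ihhnn] add [ayna,xdm] -> 16 lines: yhpfk jzzg yck peew hpay nsnew ayna xdm uip gkj amx hqxt ows vsq opkn ibvk
Hunk 5: at line 5 remove [ayna] add [cia,eubh,olyba] -> 18 lines: yhpfk jzzg yck peew hpay nsnew cia eubh olyba xdm uip gkj amx hqxt ows vsq opkn ibvk
Hunk 6: at line 4 remove [hpay] add [mrx] -> 18 lines: yhpfk jzzg yck peew mrx nsnew cia eubh olyba xdm uip gkj amx hqxt ows vsq opkn ibvk
Final line 6: nsnew

Answer: nsnew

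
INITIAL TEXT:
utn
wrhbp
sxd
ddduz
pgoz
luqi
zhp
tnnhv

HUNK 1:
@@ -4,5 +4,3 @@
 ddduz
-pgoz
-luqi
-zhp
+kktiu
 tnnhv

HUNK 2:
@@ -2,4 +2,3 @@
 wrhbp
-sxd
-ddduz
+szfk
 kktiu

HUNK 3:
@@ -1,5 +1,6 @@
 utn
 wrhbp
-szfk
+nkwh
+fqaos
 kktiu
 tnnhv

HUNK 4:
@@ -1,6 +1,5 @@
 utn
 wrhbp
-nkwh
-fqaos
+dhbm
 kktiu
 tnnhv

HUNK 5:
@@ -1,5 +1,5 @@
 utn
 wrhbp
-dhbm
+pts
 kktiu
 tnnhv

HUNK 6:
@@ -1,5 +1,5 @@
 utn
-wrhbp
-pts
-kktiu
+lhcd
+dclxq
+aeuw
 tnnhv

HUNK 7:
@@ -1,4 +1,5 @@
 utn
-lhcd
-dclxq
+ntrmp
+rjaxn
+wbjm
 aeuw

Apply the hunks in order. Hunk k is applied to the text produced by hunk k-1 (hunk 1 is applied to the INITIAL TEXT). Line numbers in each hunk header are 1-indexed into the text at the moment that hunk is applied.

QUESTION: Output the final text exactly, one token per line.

Hunk 1: at line 4 remove [pgoz,luqi,zhp] add [kktiu] -> 6 lines: utn wrhbp sxd ddduz kktiu tnnhv
Hunk 2: at line 2 remove [sxd,ddduz] add [szfk] -> 5 lines: utn wrhbp szfk kktiu tnnhv
Hunk 3: at line 1 remove [szfk] add [nkwh,fqaos] -> 6 lines: utn wrhbp nkwh fqaos kktiu tnnhv
Hunk 4: at line 1 remove [nkwh,fqaos] add [dhbm] -> 5 lines: utn wrhbp dhbm kktiu tnnhv
Hunk 5: at line 1 remove [dhbm] add [pts] -> 5 lines: utn wrhbp pts kktiu tnnhv
Hunk 6: at line 1 remove [wrhbp,pts,kktiu] add [lhcd,dclxq,aeuw] -> 5 lines: utn lhcd dclxq aeuw tnnhv
Hunk 7: at line 1 remove [lhcd,dclxq] add [ntrmp,rjaxn,wbjm] -> 6 lines: utn ntrmp rjaxn wbjm aeuw tnnhv

Answer: utn
ntrmp
rjaxn
wbjm
aeuw
tnnhv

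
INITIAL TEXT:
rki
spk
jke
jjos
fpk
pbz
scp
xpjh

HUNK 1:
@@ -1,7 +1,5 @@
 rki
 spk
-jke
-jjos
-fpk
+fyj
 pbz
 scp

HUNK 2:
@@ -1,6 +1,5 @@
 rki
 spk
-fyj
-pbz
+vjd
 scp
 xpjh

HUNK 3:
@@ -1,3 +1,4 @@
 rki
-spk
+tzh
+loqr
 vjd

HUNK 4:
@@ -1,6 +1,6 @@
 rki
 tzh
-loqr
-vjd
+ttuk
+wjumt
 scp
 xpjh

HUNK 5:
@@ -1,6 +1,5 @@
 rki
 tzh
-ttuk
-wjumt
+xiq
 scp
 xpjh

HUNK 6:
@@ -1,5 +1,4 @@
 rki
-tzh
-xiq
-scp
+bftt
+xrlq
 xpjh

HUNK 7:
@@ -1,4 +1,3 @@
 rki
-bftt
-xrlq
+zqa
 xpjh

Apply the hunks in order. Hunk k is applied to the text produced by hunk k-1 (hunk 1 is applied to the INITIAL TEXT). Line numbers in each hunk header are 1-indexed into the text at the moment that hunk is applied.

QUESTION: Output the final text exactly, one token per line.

Answer: rki
zqa
xpjh

Derivation:
Hunk 1: at line 1 remove [jke,jjos,fpk] add [fyj] -> 6 lines: rki spk fyj pbz scp xpjh
Hunk 2: at line 1 remove [fyj,pbz] add [vjd] -> 5 lines: rki spk vjd scp xpjh
Hunk 3: at line 1 remove [spk] add [tzh,loqr] -> 6 lines: rki tzh loqr vjd scp xpjh
Hunk 4: at line 1 remove [loqr,vjd] add [ttuk,wjumt] -> 6 lines: rki tzh ttuk wjumt scp xpjh
Hunk 5: at line 1 remove [ttuk,wjumt] add [xiq] -> 5 lines: rki tzh xiq scp xpjh
Hunk 6: at line 1 remove [tzh,xiq,scp] add [bftt,xrlq] -> 4 lines: rki bftt xrlq xpjh
Hunk 7: at line 1 remove [bftt,xrlq] add [zqa] -> 3 lines: rki zqa xpjh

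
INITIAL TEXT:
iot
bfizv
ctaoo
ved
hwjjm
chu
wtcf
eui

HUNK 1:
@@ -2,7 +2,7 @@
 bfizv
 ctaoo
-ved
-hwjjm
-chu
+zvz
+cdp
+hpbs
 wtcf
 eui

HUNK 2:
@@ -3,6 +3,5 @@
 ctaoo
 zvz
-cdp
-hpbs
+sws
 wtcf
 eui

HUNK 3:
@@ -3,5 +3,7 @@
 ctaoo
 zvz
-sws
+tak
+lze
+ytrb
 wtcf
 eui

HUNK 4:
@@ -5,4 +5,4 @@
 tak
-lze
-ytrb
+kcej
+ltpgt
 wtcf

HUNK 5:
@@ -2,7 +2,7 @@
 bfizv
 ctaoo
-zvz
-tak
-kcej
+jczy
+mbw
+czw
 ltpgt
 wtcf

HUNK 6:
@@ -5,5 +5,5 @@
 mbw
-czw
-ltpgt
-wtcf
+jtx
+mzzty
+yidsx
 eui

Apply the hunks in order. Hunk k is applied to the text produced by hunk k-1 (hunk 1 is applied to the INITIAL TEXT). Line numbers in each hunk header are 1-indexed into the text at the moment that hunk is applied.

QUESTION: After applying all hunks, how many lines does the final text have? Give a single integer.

Answer: 9

Derivation:
Hunk 1: at line 2 remove [ved,hwjjm,chu] add [zvz,cdp,hpbs] -> 8 lines: iot bfizv ctaoo zvz cdp hpbs wtcf eui
Hunk 2: at line 3 remove [cdp,hpbs] add [sws] -> 7 lines: iot bfizv ctaoo zvz sws wtcf eui
Hunk 3: at line 3 remove [sws] add [tak,lze,ytrb] -> 9 lines: iot bfizv ctaoo zvz tak lze ytrb wtcf eui
Hunk 4: at line 5 remove [lze,ytrb] add [kcej,ltpgt] -> 9 lines: iot bfizv ctaoo zvz tak kcej ltpgt wtcf eui
Hunk 5: at line 2 remove [zvz,tak,kcej] add [jczy,mbw,czw] -> 9 lines: iot bfizv ctaoo jczy mbw czw ltpgt wtcf eui
Hunk 6: at line 5 remove [czw,ltpgt,wtcf] add [jtx,mzzty,yidsx] -> 9 lines: iot bfizv ctaoo jczy mbw jtx mzzty yidsx eui
Final line count: 9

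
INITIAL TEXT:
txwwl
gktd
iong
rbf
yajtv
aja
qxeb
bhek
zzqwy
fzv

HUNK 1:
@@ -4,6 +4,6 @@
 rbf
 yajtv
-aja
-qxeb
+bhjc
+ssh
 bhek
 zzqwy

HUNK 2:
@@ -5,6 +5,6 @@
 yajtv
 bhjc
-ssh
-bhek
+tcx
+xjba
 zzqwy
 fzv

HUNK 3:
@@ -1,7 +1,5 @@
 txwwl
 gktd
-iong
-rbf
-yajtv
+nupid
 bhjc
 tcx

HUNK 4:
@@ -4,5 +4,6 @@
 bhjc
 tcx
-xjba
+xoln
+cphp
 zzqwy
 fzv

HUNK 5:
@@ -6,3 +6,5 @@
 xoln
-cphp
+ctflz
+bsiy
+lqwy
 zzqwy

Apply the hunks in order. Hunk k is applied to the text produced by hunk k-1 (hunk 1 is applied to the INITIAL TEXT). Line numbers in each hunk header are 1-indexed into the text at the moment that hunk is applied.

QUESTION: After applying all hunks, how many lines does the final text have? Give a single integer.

Answer: 11

Derivation:
Hunk 1: at line 4 remove [aja,qxeb] add [bhjc,ssh] -> 10 lines: txwwl gktd iong rbf yajtv bhjc ssh bhek zzqwy fzv
Hunk 2: at line 5 remove [ssh,bhek] add [tcx,xjba] -> 10 lines: txwwl gktd iong rbf yajtv bhjc tcx xjba zzqwy fzv
Hunk 3: at line 1 remove [iong,rbf,yajtv] add [nupid] -> 8 lines: txwwl gktd nupid bhjc tcx xjba zzqwy fzv
Hunk 4: at line 4 remove [xjba] add [xoln,cphp] -> 9 lines: txwwl gktd nupid bhjc tcx xoln cphp zzqwy fzv
Hunk 5: at line 6 remove [cphp] add [ctflz,bsiy,lqwy] -> 11 lines: txwwl gktd nupid bhjc tcx xoln ctflz bsiy lqwy zzqwy fzv
Final line count: 11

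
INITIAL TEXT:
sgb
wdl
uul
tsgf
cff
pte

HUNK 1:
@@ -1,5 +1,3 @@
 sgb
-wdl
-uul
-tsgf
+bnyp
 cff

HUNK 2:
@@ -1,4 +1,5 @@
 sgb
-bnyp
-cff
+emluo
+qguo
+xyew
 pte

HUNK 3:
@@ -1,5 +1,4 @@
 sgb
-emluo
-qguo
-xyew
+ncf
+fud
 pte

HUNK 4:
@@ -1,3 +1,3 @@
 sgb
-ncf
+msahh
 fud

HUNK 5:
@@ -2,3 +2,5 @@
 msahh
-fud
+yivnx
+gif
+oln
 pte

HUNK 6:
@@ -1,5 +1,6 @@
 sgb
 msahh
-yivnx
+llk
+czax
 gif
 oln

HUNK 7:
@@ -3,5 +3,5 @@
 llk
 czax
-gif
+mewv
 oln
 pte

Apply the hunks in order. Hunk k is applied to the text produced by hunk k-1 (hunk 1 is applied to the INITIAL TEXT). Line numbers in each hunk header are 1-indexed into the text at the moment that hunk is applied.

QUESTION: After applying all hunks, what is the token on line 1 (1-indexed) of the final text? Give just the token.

Answer: sgb

Derivation:
Hunk 1: at line 1 remove [wdl,uul,tsgf] add [bnyp] -> 4 lines: sgb bnyp cff pte
Hunk 2: at line 1 remove [bnyp,cff] add [emluo,qguo,xyew] -> 5 lines: sgb emluo qguo xyew pte
Hunk 3: at line 1 remove [emluo,qguo,xyew] add [ncf,fud] -> 4 lines: sgb ncf fud pte
Hunk 4: at line 1 remove [ncf] add [msahh] -> 4 lines: sgb msahh fud pte
Hunk 5: at line 2 remove [fud] add [yivnx,gif,oln] -> 6 lines: sgb msahh yivnx gif oln pte
Hunk 6: at line 1 remove [yivnx] add [llk,czax] -> 7 lines: sgb msahh llk czax gif oln pte
Hunk 7: at line 3 remove [gif] add [mewv] -> 7 lines: sgb msahh llk czax mewv oln pte
Final line 1: sgb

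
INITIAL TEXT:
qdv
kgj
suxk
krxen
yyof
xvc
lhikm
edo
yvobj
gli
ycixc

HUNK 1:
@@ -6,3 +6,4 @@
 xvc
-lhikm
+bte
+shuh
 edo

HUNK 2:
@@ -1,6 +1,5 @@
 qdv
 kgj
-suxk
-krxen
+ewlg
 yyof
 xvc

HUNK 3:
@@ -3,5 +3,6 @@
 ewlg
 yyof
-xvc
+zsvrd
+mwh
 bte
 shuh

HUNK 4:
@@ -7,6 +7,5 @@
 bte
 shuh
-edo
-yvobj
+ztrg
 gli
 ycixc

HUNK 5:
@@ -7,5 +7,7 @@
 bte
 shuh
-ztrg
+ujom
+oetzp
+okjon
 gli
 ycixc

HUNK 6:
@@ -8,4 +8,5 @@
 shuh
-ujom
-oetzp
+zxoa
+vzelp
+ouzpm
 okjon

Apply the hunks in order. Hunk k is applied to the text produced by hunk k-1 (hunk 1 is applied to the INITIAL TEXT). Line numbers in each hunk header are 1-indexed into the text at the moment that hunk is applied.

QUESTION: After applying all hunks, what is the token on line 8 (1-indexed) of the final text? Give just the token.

Answer: shuh

Derivation:
Hunk 1: at line 6 remove [lhikm] add [bte,shuh] -> 12 lines: qdv kgj suxk krxen yyof xvc bte shuh edo yvobj gli ycixc
Hunk 2: at line 1 remove [suxk,krxen] add [ewlg] -> 11 lines: qdv kgj ewlg yyof xvc bte shuh edo yvobj gli ycixc
Hunk 3: at line 3 remove [xvc] add [zsvrd,mwh] -> 12 lines: qdv kgj ewlg yyof zsvrd mwh bte shuh edo yvobj gli ycixc
Hunk 4: at line 7 remove [edo,yvobj] add [ztrg] -> 11 lines: qdv kgj ewlg yyof zsvrd mwh bte shuh ztrg gli ycixc
Hunk 5: at line 7 remove [ztrg] add [ujom,oetzp,okjon] -> 13 lines: qdv kgj ewlg yyof zsvrd mwh bte shuh ujom oetzp okjon gli ycixc
Hunk 6: at line 8 remove [ujom,oetzp] add [zxoa,vzelp,ouzpm] -> 14 lines: qdv kgj ewlg yyof zsvrd mwh bte shuh zxoa vzelp ouzpm okjon gli ycixc
Final line 8: shuh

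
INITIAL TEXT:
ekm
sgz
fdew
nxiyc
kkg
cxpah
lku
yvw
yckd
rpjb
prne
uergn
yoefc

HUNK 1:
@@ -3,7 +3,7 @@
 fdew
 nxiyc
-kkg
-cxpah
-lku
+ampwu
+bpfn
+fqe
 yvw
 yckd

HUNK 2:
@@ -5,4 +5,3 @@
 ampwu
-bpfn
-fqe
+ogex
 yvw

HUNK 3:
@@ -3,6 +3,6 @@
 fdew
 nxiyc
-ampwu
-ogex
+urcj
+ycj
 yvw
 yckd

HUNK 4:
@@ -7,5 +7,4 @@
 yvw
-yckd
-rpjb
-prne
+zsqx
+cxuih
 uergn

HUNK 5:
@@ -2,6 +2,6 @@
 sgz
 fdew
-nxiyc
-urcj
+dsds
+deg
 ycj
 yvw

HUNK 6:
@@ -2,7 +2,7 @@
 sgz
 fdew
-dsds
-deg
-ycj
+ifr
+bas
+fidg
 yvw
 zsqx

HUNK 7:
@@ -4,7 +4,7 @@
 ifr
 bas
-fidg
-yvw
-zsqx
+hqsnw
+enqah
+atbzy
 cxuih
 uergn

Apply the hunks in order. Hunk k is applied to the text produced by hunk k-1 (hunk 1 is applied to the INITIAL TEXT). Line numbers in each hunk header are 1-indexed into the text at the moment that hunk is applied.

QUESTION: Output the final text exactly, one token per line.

Answer: ekm
sgz
fdew
ifr
bas
hqsnw
enqah
atbzy
cxuih
uergn
yoefc

Derivation:
Hunk 1: at line 3 remove [kkg,cxpah,lku] add [ampwu,bpfn,fqe] -> 13 lines: ekm sgz fdew nxiyc ampwu bpfn fqe yvw yckd rpjb prne uergn yoefc
Hunk 2: at line 5 remove [bpfn,fqe] add [ogex] -> 12 lines: ekm sgz fdew nxiyc ampwu ogex yvw yckd rpjb prne uergn yoefc
Hunk 3: at line 3 remove [ampwu,ogex] add [urcj,ycj] -> 12 lines: ekm sgz fdew nxiyc urcj ycj yvw yckd rpjb prne uergn yoefc
Hunk 4: at line 7 remove [yckd,rpjb,prne] add [zsqx,cxuih] -> 11 lines: ekm sgz fdew nxiyc urcj ycj yvw zsqx cxuih uergn yoefc
Hunk 5: at line 2 remove [nxiyc,urcj] add [dsds,deg] -> 11 lines: ekm sgz fdew dsds deg ycj yvw zsqx cxuih uergn yoefc
Hunk 6: at line 2 remove [dsds,deg,ycj] add [ifr,bas,fidg] -> 11 lines: ekm sgz fdew ifr bas fidg yvw zsqx cxuih uergn yoefc
Hunk 7: at line 4 remove [fidg,yvw,zsqx] add [hqsnw,enqah,atbzy] -> 11 lines: ekm sgz fdew ifr bas hqsnw enqah atbzy cxuih uergn yoefc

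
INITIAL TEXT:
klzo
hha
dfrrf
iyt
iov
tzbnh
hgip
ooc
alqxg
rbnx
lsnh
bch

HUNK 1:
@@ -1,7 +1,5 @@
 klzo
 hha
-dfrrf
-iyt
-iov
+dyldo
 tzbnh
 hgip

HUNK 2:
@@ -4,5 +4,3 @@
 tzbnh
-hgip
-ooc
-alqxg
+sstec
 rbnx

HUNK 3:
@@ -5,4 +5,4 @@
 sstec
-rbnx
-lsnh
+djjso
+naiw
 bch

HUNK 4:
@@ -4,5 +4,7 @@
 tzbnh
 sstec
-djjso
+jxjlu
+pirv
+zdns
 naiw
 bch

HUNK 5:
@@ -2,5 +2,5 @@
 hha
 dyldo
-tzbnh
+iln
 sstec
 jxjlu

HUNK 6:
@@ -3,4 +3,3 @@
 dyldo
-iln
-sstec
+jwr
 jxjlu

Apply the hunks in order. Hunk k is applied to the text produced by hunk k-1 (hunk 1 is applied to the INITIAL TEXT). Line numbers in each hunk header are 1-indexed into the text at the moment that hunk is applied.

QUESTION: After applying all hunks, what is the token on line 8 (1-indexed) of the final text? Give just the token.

Hunk 1: at line 1 remove [dfrrf,iyt,iov] add [dyldo] -> 10 lines: klzo hha dyldo tzbnh hgip ooc alqxg rbnx lsnh bch
Hunk 2: at line 4 remove [hgip,ooc,alqxg] add [sstec] -> 8 lines: klzo hha dyldo tzbnh sstec rbnx lsnh bch
Hunk 3: at line 5 remove [rbnx,lsnh] add [djjso,naiw] -> 8 lines: klzo hha dyldo tzbnh sstec djjso naiw bch
Hunk 4: at line 4 remove [djjso] add [jxjlu,pirv,zdns] -> 10 lines: klzo hha dyldo tzbnh sstec jxjlu pirv zdns naiw bch
Hunk 5: at line 2 remove [tzbnh] add [iln] -> 10 lines: klzo hha dyldo iln sstec jxjlu pirv zdns naiw bch
Hunk 6: at line 3 remove [iln,sstec] add [jwr] -> 9 lines: klzo hha dyldo jwr jxjlu pirv zdns naiw bch
Final line 8: naiw

Answer: naiw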